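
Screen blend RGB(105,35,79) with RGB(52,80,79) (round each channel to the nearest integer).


Screen: C = 255 - (255-A)×(255-B)/255, rounded to nearest integer
R: 255 - (255-105)×(255-52)/255 = 255 - 30450/255 ≈ 255 - 119.412 = 135.588 → 136
G: 255 - (255-35)×(255-80)/255 = 255 - 38500/255 ≈ 255 - 150.980 = 104.020 → 104
B: 255 - (255-79)×(255-79)/255 = 255 - 30976/255 ≈ 255 - 121.475 = 133.525 → 134
= RGB(136, 104, 134)


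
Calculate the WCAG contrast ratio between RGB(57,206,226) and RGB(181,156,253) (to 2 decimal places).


Linearize each sRGB channel c=v/255: c/12.92 if c ≤ 0.04045 else ((c+0.055)/1.055)^2.4
L = 0.2126×R_lin + 0.7152×G_lin + 0.0722×B_lin
Color 1 (57,206,226):
  R=57: 57/255≈0.2235 > 0.04045 → ((0.2235+0.055)/1.055)^2.4 ≈ 0.04092
  G=206: 206/255≈0.8078 > 0.04045 → ((0.8078+0.055)/1.055)^2.4 ≈ 0.61721
  B=226: 226/255≈0.8863 > 0.04045 → ((0.8863+0.055)/1.055)^2.4 ≈ 0.76052
  L1 = 0.2126×0.04092 + 0.7152×0.61721 + 0.0722×0.76052 ≈ 0.50503
Color 2 (181,156,253):
  R=181: 181/255≈0.7098 > 0.04045 → ((0.7098+0.055)/1.055)^2.4 ≈ 0.46208
  G=156: 156/255≈0.6118 > 0.04045 → ((0.6118+0.055)/1.055)^2.4 ≈ 0.33245
  B=253: 253/255≈0.9922 > 0.04045 → ((0.9922+0.055)/1.055)^2.4 ≈ 0.98225
  L2 = 0.2126×0.46208 + 0.7152×0.33245 + 0.0722×0.98225 ≈ 0.40693
Lighter = 0.50503, Darker = 0.40693
Ratio = (L_lighter + 0.05) / (L_darker + 0.05)
Ratio = (0.50503 + 0.05) / (0.40693 + 0.05) = 0.55503 / 0.45693 ≈ 1.2147
Ratio ≈ 1.21:1


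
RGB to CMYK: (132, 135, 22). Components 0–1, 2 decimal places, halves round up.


R'=132/255≈0.5176, G'=135/255≈0.5294, B'=22/255≈0.0863
K = 1 - max(R',G',B') = 1 - 135/255 = 120/255 = 0.47058… → 0.47
(1-R'-K)/(1-K) simplifies to (max-R)/max with max = 135:
C = (135-132)/135 = 3/135 = 0.02222… → 0.02
M = (135-135)/135 = 0/135 = 0 → 0.00
Y = (135-22)/135 = 113/135 = 0.83703… → 0.84
= CMYK(0.02, 0.00, 0.84, 0.47)


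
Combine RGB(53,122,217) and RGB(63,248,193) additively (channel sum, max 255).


Additive: each channel = min(255, C₁+C₂)
R: 53+63 = 116 → 116
G: 122+248 = 370 → 255
B: 217+193 = 410 → 255
= RGB(116, 255, 255)


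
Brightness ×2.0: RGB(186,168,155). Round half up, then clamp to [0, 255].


Multiply each channel by 2.0, round half up, clamp to [0, 255]
R: 186×2.0 = 372 → clamp → 255
G: 168×2.0 = 336 → clamp → 255
B: 155×2.0 = 310 → clamp → 255
= RGB(255, 255, 255)


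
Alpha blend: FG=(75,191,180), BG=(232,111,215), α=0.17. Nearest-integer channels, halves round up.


C = α×F + (1-α)×B, with 1-α = 0.83
R: 0.17×75 + 0.83×232 = 12.75 + 192.56 = 205.31 → 205
G: 0.17×191 + 0.83×111 = 32.47 + 92.13 = 124.60 → 125
B: 0.17×180 + 0.83×215 = 30.60 + 178.45 = 209.05 → 209
= RGB(205, 125, 209)


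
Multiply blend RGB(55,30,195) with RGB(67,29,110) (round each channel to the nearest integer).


Multiply: C = A×B/255, rounded to nearest integer
R: 55×67/255 = 3685/255 ≈ 14.451 → 14
G: 30×29/255 = 870/255 ≈ 3.412 → 3
B: 195×110/255 = 21450/255 ≈ 84.118 → 84
= RGB(14, 3, 84)


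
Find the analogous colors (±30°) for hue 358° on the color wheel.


Base hue: 358°
Left analog: (358 - 30) mod 360 = 328°
Right analog: (358 + 30) mod 360 = 28°
Analogous hues = 328° and 28°


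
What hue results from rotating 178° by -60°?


New hue = (H + rotation) mod 360
New hue = (178 -60) mod 360
= 118 mod 360
= 118°


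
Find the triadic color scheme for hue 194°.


Triadic: equally spaced at 120° intervals
H1 = 194°
H2 = (194 + 120) mod 360 = 314°
H3 = (194 + 240) mod 360 = 74°
Triadic = 194°, 314°, 74°


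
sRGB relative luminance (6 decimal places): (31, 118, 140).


Linearize each channel (sRGB transfer function): c = v/255; c_lin = c/12.92 if c ≤ 0.04045, else ((c+0.055)/1.055)^2.4
  R: 31/255 ≈ 0.121569 > 0.04045 → ((0.121569+0.055)/1.055)^2.4 ≈ 0.013702
  G: 118/255 ≈ 0.462745 > 0.04045 → ((0.462745+0.055)/1.055)^2.4 ≈ 0.181164
  B: 140/255 ≈ 0.549020 > 0.04045 → ((0.549020+0.055)/1.055)^2.4 ≈ 0.262251
R_lin = 0.013702, G_lin = 0.181164, B_lin = 0.262251
L = 0.2126×R + 0.7152×G + 0.0722×B
L = 0.2126×0.013702 + 0.7152×0.181164 + 0.0722×0.262251
L ≈ 0.151416


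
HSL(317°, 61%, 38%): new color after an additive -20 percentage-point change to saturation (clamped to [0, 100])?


Original S = 61%
Adjustment = -20 percentage points
New S = 61 + (-20) = 41
Clamp to [0, 100] → 41
= HSL(317°, 41%, 38%)


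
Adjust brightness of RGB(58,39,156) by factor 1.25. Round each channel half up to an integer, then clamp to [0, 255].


Multiply each channel by 1.25, round half up, clamp to [0, 255]
R: 58×1.25 = 72.5 → round → 73
G: 39×1.25 = 48.75 → round → 49
B: 156×1.25 = 195
= RGB(73, 49, 195)


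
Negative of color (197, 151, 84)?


Invert: (255-R, 255-G, 255-B)
R: 255-197 = 58
G: 255-151 = 104
B: 255-84 = 171
= RGB(58, 104, 171)


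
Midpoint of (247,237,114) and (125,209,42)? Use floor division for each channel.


Midpoint: each channel = ⌊(C₁+C₂)/2⌋
R: ⌊(247+125)/2⌋ = 186
G: ⌊(237+209)/2⌋ = 223
B: ⌊(114+42)/2⌋ = 78
= RGB(186, 223, 78)


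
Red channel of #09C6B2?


Color: #09C6B2
R = 09 = 9
G = C6 = 198
B = B2 = 178
Red = 9


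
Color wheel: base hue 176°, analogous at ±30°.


Base hue: 176°
Left analog: (176 - 30) mod 360 = 146°
Right analog: (176 + 30) mod 360 = 206°
Analogous hues = 146° and 206°


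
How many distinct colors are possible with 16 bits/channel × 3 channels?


Total bits = 16 bits/channel × 3 channels = 48 bits
Distinct colors = 2^48
= 281,474,976,710,656 colors


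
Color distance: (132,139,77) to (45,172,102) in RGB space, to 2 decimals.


d = √[(R₁-R₂)² + (G₁-G₂)² + (B₁-B₂)²]
d = √[(132-45)² + (139-172)² + (77-102)²]
d = √[7569 + 1089 + 625]
d = √9283
d ≈ 96.35


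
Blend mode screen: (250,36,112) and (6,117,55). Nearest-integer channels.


Screen: C = 255 - (255-A)×(255-B)/255, rounded to nearest integer
R: 255 - (255-250)×(255-6)/255 = 255 - 1245/255 ≈ 255 - 4.882 = 250.118 → 250
G: 255 - (255-36)×(255-117)/255 = 255 - 30222/255 ≈ 255 - 118.518 = 136.482 → 136
B: 255 - (255-112)×(255-55)/255 = 255 - 28600/255 ≈ 255 - 112.157 = 142.843 → 143
= RGB(250, 136, 143)


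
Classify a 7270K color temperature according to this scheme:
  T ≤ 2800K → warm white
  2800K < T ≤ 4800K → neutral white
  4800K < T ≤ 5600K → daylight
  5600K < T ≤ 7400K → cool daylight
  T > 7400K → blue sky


Temperature: 7270K
5600K < 7270K ≤ 7400K → cool daylight
Classification: cool daylight


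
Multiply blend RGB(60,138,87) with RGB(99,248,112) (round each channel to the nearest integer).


Multiply: C = A×B/255, rounded to nearest integer
R: 60×99/255 = 5940/255 ≈ 23.294 → 23
G: 138×248/255 = 34224/255 ≈ 134.212 → 134
B: 87×112/255 = 9744/255 ≈ 38.212 → 38
= RGB(23, 134, 38)


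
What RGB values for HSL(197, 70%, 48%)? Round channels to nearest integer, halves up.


H=197°, S=0.70, L=0.48
C = (1-|2L-1|)×S = (1-|-0.04|)×0.70 = 0.672
H' = H/60 = 197/60 ≈ 3.2833; X = C×(1-|H' mod 2 - 1|) = 0.4816
m = L - C/2 = 0.48 - 0.336 = 0.144
Sector ⌊H'⌋ = 3 → (R',G',B') = (0.0, 0.4816, 0.672)
RGB = ((R'+m)×255, (G'+m)×255, (B'+m)×255) = (36.72, 159.528, 208.08)
Round half up → RGB(37, 160, 208)


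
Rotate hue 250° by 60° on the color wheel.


New hue = (H + rotation) mod 360
New hue = (250 + 60) mod 360
= 310 mod 360
= 310°


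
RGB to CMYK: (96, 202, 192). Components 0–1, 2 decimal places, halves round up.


R'=96/255≈0.3765, G'=202/255≈0.7922, B'=192/255≈0.7529
K = 1 - max(R',G',B') = 1 - 202/255 = 53/255 = 0.20784… → 0.21
(1-R'-K)/(1-K) simplifies to (max-R)/max with max = 202:
C = (202-96)/202 = 106/202 = 0.52475… → 0.52
M = (202-202)/202 = 0/202 = 0 → 0.00
Y = (202-192)/202 = 10/202 = 0.04950… → 0.05
= CMYK(0.52, 0.00, 0.05, 0.21)


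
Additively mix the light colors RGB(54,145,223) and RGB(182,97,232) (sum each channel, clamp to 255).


Additive: each channel = min(255, C₁+C₂)
R: 54+182 = 236 → 236
G: 145+97 = 242 → 242
B: 223+232 = 455 → 255
= RGB(236, 242, 255)


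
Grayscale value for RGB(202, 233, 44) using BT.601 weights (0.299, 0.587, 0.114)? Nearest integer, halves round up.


Gray = 0.299×R + 0.587×G + 0.114×B
Gray = 0.299×202 + 0.587×233 + 0.114×44
Gray = 60.398 + 136.771 + 5.016
Gray = 202.185 → round half up → 202
Gray = 202


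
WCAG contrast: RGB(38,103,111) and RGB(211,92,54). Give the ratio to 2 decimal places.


Linearize each sRGB channel c=v/255: c/12.92 if c ≤ 0.04045 else ((c+0.055)/1.055)^2.4
L = 0.2126×R_lin + 0.7152×G_lin + 0.0722×B_lin
Color 1 (38,103,111):
  R=38: 38/255≈0.1490 > 0.04045 → ((0.1490+0.055)/1.055)^2.4 ≈ 0.01938
  G=103: 103/255≈0.4039 > 0.04045 → ((0.4039+0.055)/1.055)^2.4 ≈ 0.13563
  B=111: 111/255≈0.4353 > 0.04045 → ((0.4353+0.055)/1.055)^2.4 ≈ 0.15896
  L1 = 0.2126×0.01938 + 0.7152×0.13563 + 0.0722×0.15896 ≈ 0.11260
Color 2 (211,92,54):
  R=211: 211/255≈0.8275 > 0.04045 → ((0.8275+0.055)/1.055)^2.4 ≈ 0.65141
  G=92: 92/255≈0.3608 > 0.04045 → ((0.3608+0.055)/1.055)^2.4 ≈ 0.10702
  B=54: 54/255≈0.2118 > 0.04045 → ((0.2118+0.055)/1.055)^2.4 ≈ 0.03689
  L2 = 0.2126×0.65141 + 0.7152×0.10702 + 0.0722×0.03689 ≈ 0.21770
Lighter = 0.21770, Darker = 0.11260
Ratio = (L_lighter + 0.05) / (L_darker + 0.05)
Ratio = (0.21770 + 0.05) / (0.11260 + 0.05) = 0.26770 / 0.16260 ≈ 1.6463
Ratio ≈ 1.65:1


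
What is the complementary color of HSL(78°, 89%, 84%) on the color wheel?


Complement = opposite side of color wheel = hue + 180°
H' = (78 + 180) mod 360 = 258°
S and L unchanged.
= HSL(258°, 89%, 84%)


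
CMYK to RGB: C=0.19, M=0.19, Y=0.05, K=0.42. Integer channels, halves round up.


R = 255 × (1-C) × (1-K) = 255 × 0.81 × 0.58 = 119.799 → 120
G = 255 × (1-M) × (1-K) = 255 × 0.81 × 0.58 = 119.799 → 120
B = 255 × (1-Y) × (1-K) = 255 × 0.95 × 0.58 = 140.505 → 141
= RGB(120, 120, 141)


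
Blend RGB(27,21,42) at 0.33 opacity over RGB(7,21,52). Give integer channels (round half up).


C = α×F + (1-α)×B, with 1-α = 0.67
R: 0.33×27 + 0.67×7 = 8.91 + 4.69 = 13.60 → 14
G: 0.33×21 + 0.67×21 = 6.93 + 14.07 = 21.00 → 21
B: 0.33×42 + 0.67×52 = 13.86 + 34.84 = 48.70 → 49
= RGB(14, 21, 49)


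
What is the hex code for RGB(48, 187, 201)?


R = 48 → 30 (hex)
G = 187 → BB (hex)
B = 201 → C9 (hex)
Hex = #30BBC9


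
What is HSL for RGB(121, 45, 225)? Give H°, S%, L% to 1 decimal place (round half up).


Normalize: R'=121/255≈0.4745, G'=45/255≈0.1765, B'=225/255≈0.8824
Max=225/255, Min=45/255, Δ=Max-Min=180/255
L = (Max+Min)/2 = (225+45)/510 = 270/510 = 0.52941… → L = 52.9%
L > 0.5 → S = Δ/(2-Max-Min) = 180/(510-225-45) = 180/240 = 0.75 → S = 75.0%
(the 1/255 factors cancel in S and H, so raw channel differences can be used)
Max is B' → H = 60 × ((R-G)/Δ + 4) = 60 × ((121-45)/180 + 4)
  76/180 + 4 = 0.4222… + 4 = 4.4222…
  H = 60 × 4.4222… = 265.333…° → H = 265.3°
= HSL(265.3°, 75.0%, 52.9%)


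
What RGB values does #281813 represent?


28 → 40 (R)
18 → 24 (G)
13 → 19 (B)
= RGB(40, 24, 19)


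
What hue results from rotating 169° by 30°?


New hue = (H + rotation) mod 360
New hue = (169 + 30) mod 360
= 199 mod 360
= 199°


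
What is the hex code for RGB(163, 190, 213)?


R = 163 → A3 (hex)
G = 190 → BE (hex)
B = 213 → D5 (hex)
Hex = #A3BED5


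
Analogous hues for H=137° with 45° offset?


Base hue: 137°
Left analog: (137 - 45) mod 360 = 92°
Right analog: (137 + 45) mod 360 = 182°
Analogous hues = 92° and 182°


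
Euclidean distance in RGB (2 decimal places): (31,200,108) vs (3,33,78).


d = √[(R₁-R₂)² + (G₁-G₂)² + (B₁-B₂)²]
d = √[(31-3)² + (200-33)² + (108-78)²]
d = √[784 + 27889 + 900]
d = √29573
d ≈ 171.97


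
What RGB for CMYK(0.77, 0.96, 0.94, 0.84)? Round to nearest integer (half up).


R = 255 × (1-C) × (1-K) = 255 × 0.23 × 0.16 = 9.384 → 9
G = 255 × (1-M) × (1-K) = 255 × 0.04 × 0.16 = 1.632 → 2
B = 255 × (1-Y) × (1-K) = 255 × 0.06 × 0.16 = 2.448 → 2
= RGB(9, 2, 2)


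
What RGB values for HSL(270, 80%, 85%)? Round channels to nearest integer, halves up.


H=270°, S=0.80, L=0.85
C = (1-|2L-1|)×S = (1-|0.70|)×0.80 = 0.24
H' = H/60 = 270/60 ≈ 4.5000; X = C×(1-|H' mod 2 - 1|) = 0.12
m = L - C/2 = 0.85 - 0.12 = 0.73
Sector ⌊H'⌋ = 4 → (R',G',B') = (0.12, 0.0, 0.24)
RGB = ((R'+m)×255, (G'+m)×255, (B'+m)×255) = (216.75, 186.15, 247.35)
Round half up → RGB(217, 186, 247)


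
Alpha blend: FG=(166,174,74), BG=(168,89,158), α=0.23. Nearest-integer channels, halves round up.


C = α×F + (1-α)×B, with 1-α = 0.77
R: 0.23×166 + 0.77×168 = 38.18 + 129.36 = 167.54 → 168
G: 0.23×174 + 0.77×89 = 40.02 + 68.53 = 108.55 → 109
B: 0.23×74 + 0.77×158 = 17.02 + 121.66 = 138.68 → 139
= RGB(168, 109, 139)


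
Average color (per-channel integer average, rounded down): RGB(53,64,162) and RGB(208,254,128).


Midpoint: each channel = ⌊(C₁+C₂)/2⌋
R: ⌊(53+208)/2⌋ = 130
G: ⌊(64+254)/2⌋ = 159
B: ⌊(162+128)/2⌋ = 145
= RGB(130, 159, 145)


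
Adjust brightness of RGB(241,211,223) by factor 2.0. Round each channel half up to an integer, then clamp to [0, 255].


Multiply each channel by 2.0, round half up, clamp to [0, 255]
R: 241×2.0 = 482 → clamp → 255
G: 211×2.0 = 422 → clamp → 255
B: 223×2.0 = 446 → clamp → 255
= RGB(255, 255, 255)


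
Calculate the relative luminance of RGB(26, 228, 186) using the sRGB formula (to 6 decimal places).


Linearize each channel (sRGB transfer function): c = v/255; c_lin = c/12.92 if c ≤ 0.04045, else ((c+0.055)/1.055)^2.4
  R: 26/255 ≈ 0.101961 > 0.04045 → ((0.101961+0.055)/1.055)^2.4 ≈ 0.010330
  G: 228/255 ≈ 0.894118 > 0.04045 → ((0.894118+0.055)/1.055)^2.4 ≈ 0.775822
  B: 186/255 ≈ 0.729412 > 0.04045 → ((0.729412+0.055)/1.055)^2.4 ≈ 0.491021
R_lin = 0.010330, G_lin = 0.775822, B_lin = 0.491021
L = 0.2126×R + 0.7152×G + 0.0722×B
L = 0.2126×0.010330 + 0.7152×0.775822 + 0.0722×0.491021
L ≈ 0.592516


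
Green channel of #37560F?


Color: #37560F
R = 37 = 55
G = 56 = 86
B = 0F = 15
Green = 86


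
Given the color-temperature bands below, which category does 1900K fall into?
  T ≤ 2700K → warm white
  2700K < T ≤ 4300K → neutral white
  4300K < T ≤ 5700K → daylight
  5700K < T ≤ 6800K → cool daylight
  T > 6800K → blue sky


Temperature: 1900K
1900K ≤ 2700K → warm white
Classification: warm white


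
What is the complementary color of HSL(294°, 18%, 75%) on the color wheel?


Complement = opposite side of color wheel = hue + 180°
H' = (294 + 180) mod 360 = 114°
S and L unchanged.
= HSL(114°, 18%, 75%)


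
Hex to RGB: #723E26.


72 → 114 (R)
3E → 62 (G)
26 → 38 (B)
= RGB(114, 62, 38)


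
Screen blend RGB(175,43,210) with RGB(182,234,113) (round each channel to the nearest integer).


Screen: C = 255 - (255-A)×(255-B)/255, rounded to nearest integer
R: 255 - (255-175)×(255-182)/255 = 255 - 5840/255 ≈ 255 - 22.902 = 232.098 → 232
G: 255 - (255-43)×(255-234)/255 = 255 - 4452/255 ≈ 255 - 17.459 = 237.541 → 238
B: 255 - (255-210)×(255-113)/255 = 255 - 6390/255 ≈ 255 - 25.059 = 229.941 → 230
= RGB(232, 238, 230)


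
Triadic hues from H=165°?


Triadic: equally spaced at 120° intervals
H1 = 165°
H2 = (165 + 120) mod 360 = 285°
H3 = (165 + 240) mod 360 = 45°
Triadic = 165°, 285°, 45°


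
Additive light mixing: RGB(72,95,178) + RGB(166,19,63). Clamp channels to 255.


Additive: each channel = min(255, C₁+C₂)
R: 72+166 = 238 → 238
G: 95+19 = 114 → 114
B: 178+63 = 241 → 241
= RGB(238, 114, 241)


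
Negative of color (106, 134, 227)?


Invert: (255-R, 255-G, 255-B)
R: 255-106 = 149
G: 255-134 = 121
B: 255-227 = 28
= RGB(149, 121, 28)


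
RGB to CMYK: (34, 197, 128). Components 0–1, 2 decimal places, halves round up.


R'=34/255≈0.1333, G'=197/255≈0.7725, B'=128/255≈0.5020
K = 1 - max(R',G',B') = 1 - 197/255 = 58/255 = 0.22745… → 0.23
(1-R'-K)/(1-K) simplifies to (max-R)/max with max = 197:
C = (197-34)/197 = 163/197 = 0.82741… → 0.83
M = (197-197)/197 = 0/197 = 0 → 0.00
Y = (197-128)/197 = 69/197 = 0.35025… → 0.35
= CMYK(0.83, 0.00, 0.35, 0.23)


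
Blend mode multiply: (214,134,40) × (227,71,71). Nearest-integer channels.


Multiply: C = A×B/255, rounded to nearest integer
R: 214×227/255 = 48578/255 ≈ 190.502 → 191
G: 134×71/255 = 9514/255 ≈ 37.310 → 37
B: 40×71/255 = 2840/255 ≈ 11.137 → 11
= RGB(191, 37, 11)


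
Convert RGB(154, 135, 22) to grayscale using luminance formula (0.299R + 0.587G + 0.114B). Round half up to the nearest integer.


Gray = 0.299×R + 0.587×G + 0.114×B
Gray = 0.299×154 + 0.587×135 + 0.114×22
Gray = 46.046 + 79.245 + 2.508
Gray = 127.799 → round half up → 128
Gray = 128


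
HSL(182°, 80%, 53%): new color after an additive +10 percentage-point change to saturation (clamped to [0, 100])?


Original S = 80%
Adjustment = +10 percentage points
New S = 80 + (10) = 90
Clamp to [0, 100] → 90
= HSL(182°, 90%, 53%)


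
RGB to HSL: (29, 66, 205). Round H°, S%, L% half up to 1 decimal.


Normalize: R'=29/255≈0.1137, G'=66/255≈0.2588, B'=205/255≈0.8039
Max=205/255, Min=29/255, Δ=Max-Min=176/255
L = (Max+Min)/2 = (205+29)/510 = 234/510 = 0.45882… → L = 45.9%
L ≤ 0.5 → S = Δ/(Max+Min) = 176/(205+29) = 176/234 = 0.75213… → S = 75.2%
(the 1/255 factors cancel in S and H, so raw channel differences can be used)
Max is B' → H = 60 × ((R-G)/Δ + 4) = 60 × ((29-66)/176 + 4)
  -37/176 + 4 = -0.2102… + 4 = 3.7897…
  H = 60 × 3.7897… = 227.386…° → H = 227.4°
= HSL(227.4°, 75.2%, 45.9%)


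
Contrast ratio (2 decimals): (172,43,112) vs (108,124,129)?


Linearize each sRGB channel c=v/255: c/12.92 if c ≤ 0.04045 else ((c+0.055)/1.055)^2.4
L = 0.2126×R_lin + 0.7152×G_lin + 0.0722×B_lin
Color 1 (172,43,112):
  R=172: 172/255≈0.6745 > 0.04045 → ((0.6745+0.055)/1.055)^2.4 ≈ 0.41254
  G=43: 43/255≈0.1686 > 0.04045 → ((0.1686+0.055)/1.055)^2.4 ≈ 0.02416
  B=112: 112/255≈0.4392 > 0.04045 → ((0.4392+0.055)/1.055)^2.4 ≈ 0.16203
  L1 = 0.2126×0.41254 + 0.7152×0.02416 + 0.0722×0.16203 ≈ 0.11668
Color 2 (108,124,129):
  R=108: 108/255≈0.4235 > 0.04045 → ((0.4235+0.055)/1.055)^2.4 ≈ 0.14996
  G=124: 124/255≈0.4863 > 0.04045 → ((0.4863+0.055)/1.055)^2.4 ≈ 0.20156
  B=129: 129/255≈0.5059 > 0.04045 → ((0.5059+0.055)/1.055)^2.4 ≈ 0.21953
  L2 = 0.2126×0.14996 + 0.7152×0.20156 + 0.0722×0.21953 ≈ 0.19188
Lighter = 0.19188, Darker = 0.11668
Ratio = (L_lighter + 0.05) / (L_darker + 0.05)
Ratio = (0.19188 + 0.05) / (0.11668 + 0.05) = 0.24188 / 0.16668 ≈ 1.4512
Ratio ≈ 1.45:1


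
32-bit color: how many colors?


Colors = 2^bits = 2^32
= 4,294,967,296 colors


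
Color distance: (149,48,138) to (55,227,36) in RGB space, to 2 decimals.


d = √[(R₁-R₂)² + (G₁-G₂)² + (B₁-B₂)²]
d = √[(149-55)² + (48-227)² + (138-36)²]
d = √[8836 + 32041 + 10404]
d = √51281
d ≈ 226.45


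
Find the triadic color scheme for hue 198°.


Triadic: equally spaced at 120° intervals
H1 = 198°
H2 = (198 + 120) mod 360 = 318°
H3 = (198 + 240) mod 360 = 78°
Triadic = 198°, 318°, 78°


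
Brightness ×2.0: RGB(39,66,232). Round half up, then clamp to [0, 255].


Multiply each channel by 2.0, round half up, clamp to [0, 255]
R: 39×2.0 = 78
G: 66×2.0 = 132
B: 232×2.0 = 464 → clamp → 255
= RGB(78, 132, 255)


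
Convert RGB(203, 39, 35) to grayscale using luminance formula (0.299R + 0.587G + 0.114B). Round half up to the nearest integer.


Gray = 0.299×R + 0.587×G + 0.114×B
Gray = 0.299×203 + 0.587×39 + 0.114×35
Gray = 60.697 + 22.893 + 3.990
Gray = 87.580 → round half up → 88
Gray = 88


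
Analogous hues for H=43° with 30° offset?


Base hue: 43°
Left analog: (43 - 30) mod 360 = 13°
Right analog: (43 + 30) mod 360 = 73°
Analogous hues = 13° and 73°


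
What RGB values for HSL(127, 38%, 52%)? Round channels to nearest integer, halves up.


H=127°, S=0.38, L=0.52
C = (1-|2L-1|)×S = (1-|0.04|)×0.38 = 0.3648
H' = H/60 = 127/60 ≈ 2.1167; X = C×(1-|H' mod 2 - 1|) = 0.04256
m = L - C/2 = 0.52 - 0.1824 = 0.3376
Sector ⌊H'⌋ = 2 → (R',G',B') = (0.0, 0.3648, 0.04256)
RGB = ((R'+m)×255, (G'+m)×255, (B'+m)×255) = (86.088, 179.112, 96.9408)
Round half up → RGB(86, 179, 97)


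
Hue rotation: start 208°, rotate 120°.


New hue = (H + rotation) mod 360
New hue = (208 + 120) mod 360
= 328 mod 360
= 328°


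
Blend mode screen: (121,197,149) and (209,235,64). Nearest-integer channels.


Screen: C = 255 - (255-A)×(255-B)/255, rounded to nearest integer
R: 255 - (255-121)×(255-209)/255 = 255 - 6164/255 ≈ 255 - 24.173 = 230.827 → 231
G: 255 - (255-197)×(255-235)/255 = 255 - 1160/255 ≈ 255 - 4.549 = 250.451 → 250
B: 255 - (255-149)×(255-64)/255 = 255 - 20246/255 ≈ 255 - 79.396 = 175.604 → 176
= RGB(231, 250, 176)


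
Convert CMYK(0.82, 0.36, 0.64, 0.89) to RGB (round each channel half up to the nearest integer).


R = 255 × (1-C) × (1-K) = 255 × 0.18 × 0.11 = 5.049 → 5
G = 255 × (1-M) × (1-K) = 255 × 0.64 × 0.11 = 17.952 → 18
B = 255 × (1-Y) × (1-K) = 255 × 0.36 × 0.11 = 10.098 → 10
= RGB(5, 18, 10)


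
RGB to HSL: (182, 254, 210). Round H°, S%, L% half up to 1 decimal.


Normalize: R'=182/255≈0.7137, G'=254/255≈0.9961, B'=210/255≈0.8235
Max=254/255, Min=182/255, Δ=Max-Min=72/255
L = (Max+Min)/2 = (254+182)/510 = 436/510 = 0.85490… → L = 85.5%
L > 0.5 → S = Δ/(2-Max-Min) = 72/(510-254-182) = 72/74 = 0.97297… → S = 97.3%
(the 1/255 factors cancel in S and H, so raw channel differences can be used)
Max is G' → H = 60 × ((B-R)/Δ + 2) = 60 × ((210-182)/72 + 2)
  28/72 + 2 = 0.3888… + 2 = 2.3888…
  H = 60 × 2.3888… = 143.333…° → H = 143.3°
= HSL(143.3°, 97.3%, 85.5%)


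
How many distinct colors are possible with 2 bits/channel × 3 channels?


Total bits = 2 bits/channel × 3 channels = 6 bits
Distinct colors = 2^6
= 64 colors


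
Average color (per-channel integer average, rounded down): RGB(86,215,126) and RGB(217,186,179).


Midpoint: each channel = ⌊(C₁+C₂)/2⌋
R: ⌊(86+217)/2⌋ = 151
G: ⌊(215+186)/2⌋ = 200
B: ⌊(126+179)/2⌋ = 152
= RGB(151, 200, 152)


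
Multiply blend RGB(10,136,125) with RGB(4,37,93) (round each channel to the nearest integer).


Multiply: C = A×B/255, rounded to nearest integer
R: 10×4/255 = 40/255 ≈ 0.157 → 0
G: 136×37/255 = 5032/255 ≈ 19.733 → 20
B: 125×93/255 = 11625/255 ≈ 45.588 → 46
= RGB(0, 20, 46)


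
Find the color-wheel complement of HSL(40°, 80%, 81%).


Complement = opposite side of color wheel = hue + 180°
H' = (40 + 180) mod 360 = 220°
S and L unchanged.
= HSL(220°, 80%, 81%)


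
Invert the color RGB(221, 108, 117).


Invert: (255-R, 255-G, 255-B)
R: 255-221 = 34
G: 255-108 = 147
B: 255-117 = 138
= RGB(34, 147, 138)


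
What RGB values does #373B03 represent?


37 → 55 (R)
3B → 59 (G)
03 → 3 (B)
= RGB(55, 59, 3)


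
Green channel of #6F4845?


Color: #6F4845
R = 6F = 111
G = 48 = 72
B = 45 = 69
Green = 72


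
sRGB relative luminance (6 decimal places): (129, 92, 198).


Linearize each channel (sRGB transfer function): c = v/255; c_lin = c/12.92 if c ≤ 0.04045, else ((c+0.055)/1.055)^2.4
  R: 129/255 ≈ 0.505882 > 0.04045 → ((0.505882+0.055)/1.055)^2.4 ≈ 0.219526
  G: 92/255 ≈ 0.360784 > 0.04045 → ((0.360784+0.055)/1.055)^2.4 ≈ 0.107023
  B: 198/255 ≈ 0.776471 > 0.04045 → ((0.776471+0.055)/1.055)^2.4 ≈ 0.564712
R_lin = 0.219526, G_lin = 0.107023, B_lin = 0.564712
L = 0.2126×R + 0.7152×G + 0.0722×B
L = 0.2126×0.219526 + 0.7152×0.107023 + 0.0722×0.564712
L ≈ 0.163986


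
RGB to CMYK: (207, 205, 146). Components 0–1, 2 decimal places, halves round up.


R'=207/255≈0.8118, G'=205/255≈0.8039, B'=146/255≈0.5725
K = 1 - max(R',G',B') = 1 - 207/255 = 48/255 = 0.18823… → 0.19
(1-R'-K)/(1-K) simplifies to (max-R)/max with max = 207:
C = (207-207)/207 = 0/207 = 0 → 0.00
M = (207-205)/207 = 2/207 = 0.00966… → 0.01
Y = (207-146)/207 = 61/207 = 0.29468… → 0.29
= CMYK(0.00, 0.01, 0.29, 0.19)


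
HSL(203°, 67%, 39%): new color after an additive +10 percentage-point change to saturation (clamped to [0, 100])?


Original S = 67%
Adjustment = +10 percentage points
New S = 67 + (10) = 77
Clamp to [0, 100] → 77
= HSL(203°, 77%, 39%)


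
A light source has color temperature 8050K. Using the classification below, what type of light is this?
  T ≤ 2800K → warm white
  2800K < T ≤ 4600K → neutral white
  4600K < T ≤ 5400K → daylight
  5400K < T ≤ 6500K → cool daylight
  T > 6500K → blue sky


Temperature: 8050K
8050K > 6500K → blue sky
Classification: blue sky


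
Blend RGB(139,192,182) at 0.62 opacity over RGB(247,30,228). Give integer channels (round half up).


C = α×F + (1-α)×B, with 1-α = 0.38
R: 0.62×139 + 0.38×247 = 86.18 + 93.86 = 180.04 → 180
G: 0.62×192 + 0.38×30 = 119.04 + 11.40 = 130.44 → 130
B: 0.62×182 + 0.38×228 = 112.84 + 86.64 = 199.48 → 199
= RGB(180, 130, 199)


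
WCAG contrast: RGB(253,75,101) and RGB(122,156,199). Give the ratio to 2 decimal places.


Linearize each sRGB channel c=v/255: c/12.92 if c ≤ 0.04045 else ((c+0.055)/1.055)^2.4
L = 0.2126×R_lin + 0.7152×G_lin + 0.0722×B_lin
Color 1 (253,75,101):
  R=253: 253/255≈0.9922 > 0.04045 → ((0.9922+0.055)/1.055)^2.4 ≈ 0.98225
  G=75: 75/255≈0.2941 > 0.04045 → ((0.2941+0.055)/1.055)^2.4 ≈ 0.07036
  B=101: 101/255≈0.3961 > 0.04045 → ((0.3961+0.055)/1.055)^2.4 ≈ 0.13014
  L1 = 0.2126×0.98225 + 0.7152×0.07036 + 0.0722×0.13014 ≈ 0.26854
Color 2 (122,156,199):
  R=122: 122/255≈0.4784 > 0.04045 → ((0.4784+0.055)/1.055)^2.4 ≈ 0.19462
  G=156: 156/255≈0.6118 > 0.04045 → ((0.6118+0.055)/1.055)^2.4 ≈ 0.33245
  B=199: 199/255≈0.7804 > 0.04045 → ((0.7804+0.055)/1.055)^2.4 ≈ 0.57112
  L2 = 0.2126×0.19462 + 0.7152×0.33245 + 0.0722×0.57112 ≈ 0.32038
Lighter = 0.32038, Darker = 0.26854
Ratio = (L_lighter + 0.05) / (L_darker + 0.05)
Ratio = (0.32038 + 0.05) / (0.26854 + 0.05) = 0.37038 / 0.31854 ≈ 1.1627
Ratio ≈ 1.16:1


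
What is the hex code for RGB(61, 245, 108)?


R = 61 → 3D (hex)
G = 245 → F5 (hex)
B = 108 → 6C (hex)
Hex = #3DF56C


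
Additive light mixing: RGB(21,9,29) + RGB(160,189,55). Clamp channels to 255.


Additive: each channel = min(255, C₁+C₂)
R: 21+160 = 181 → 181
G: 9+189 = 198 → 198
B: 29+55 = 84 → 84
= RGB(181, 198, 84)


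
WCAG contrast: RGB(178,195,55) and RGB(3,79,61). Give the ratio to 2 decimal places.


Linearize each sRGB channel c=v/255: c/12.92 if c ≤ 0.04045 else ((c+0.055)/1.055)^2.4
L = 0.2126×R_lin + 0.7152×G_lin + 0.0722×B_lin
Color 1 (178,195,55):
  R=178: 178/255≈0.6980 > 0.04045 → ((0.6980+0.055)/1.055)^2.4 ≈ 0.44520
  G=195: 195/255≈0.7647 > 0.04045 → ((0.7647+0.055)/1.055)^2.4 ≈ 0.54572
  B=55: 55/255≈0.2157 > 0.04045 → ((0.2157+0.055)/1.055)^2.4 ≈ 0.03820
  L1 = 0.2126×0.44520 + 0.7152×0.54572 + 0.0722×0.03820 ≈ 0.48771
Color 2 (3,79,61):
  R=3: 3/255≈0.0118 ≤ 0.04045 → 0.0118/12.92 ≈ 0.00091
  G=79: 79/255≈0.3098 > 0.04045 → ((0.3098+0.055)/1.055)^2.4 ≈ 0.07819
  B=61: 61/255≈0.2392 > 0.04045 → ((0.2392+0.055)/1.055)^2.4 ≈ 0.04667
  L2 = 0.2126×0.00091 + 0.7152×0.07819 + 0.0722×0.04667 ≈ 0.05948
Lighter = 0.48771, Darker = 0.05948
Ratio = (L_lighter + 0.05) / (L_darker + 0.05)
Ratio = (0.48771 + 0.05) / (0.05948 + 0.05) = 0.53771 / 0.10948 ≈ 4.9114
Ratio ≈ 4.91:1


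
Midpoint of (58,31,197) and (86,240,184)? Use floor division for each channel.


Midpoint: each channel = ⌊(C₁+C₂)/2⌋
R: ⌊(58+86)/2⌋ = 72
G: ⌊(31+240)/2⌋ = 135
B: ⌊(197+184)/2⌋ = 190
= RGB(72, 135, 190)


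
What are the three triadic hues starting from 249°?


Triadic: equally spaced at 120° intervals
H1 = 249°
H2 = (249 + 120) mod 360 = 9°
H3 = (249 + 240) mod 360 = 129°
Triadic = 249°, 9°, 129°


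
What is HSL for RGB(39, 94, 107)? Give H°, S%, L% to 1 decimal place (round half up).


Normalize: R'=39/255≈0.1529, G'=94/255≈0.3686, B'=107/255≈0.4196
Max=107/255, Min=39/255, Δ=Max-Min=68/255
L = (Max+Min)/2 = (107+39)/510 = 146/510 = 0.28627… → L = 28.6%
L ≤ 0.5 → S = Δ/(Max+Min) = 68/(107+39) = 68/146 = 0.46575… → S = 46.6%
(the 1/255 factors cancel in S and H, so raw channel differences can be used)
Max is B' → H = 60 × ((R-G)/Δ + 4) = 60 × ((39-94)/68 + 4)
  -55/68 + 4 = -0.8088… + 4 = 3.1911…
  H = 60 × 3.1911… = 191.470…° → H = 191.5°
= HSL(191.5°, 46.6%, 28.6%)


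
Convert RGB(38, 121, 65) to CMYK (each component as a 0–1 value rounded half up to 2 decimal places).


R'=38/255≈0.1490, G'=121/255≈0.4745, B'=65/255≈0.2549
K = 1 - max(R',G',B') = 1 - 121/255 = 134/255 = 0.52549… → 0.53
(1-R'-K)/(1-K) simplifies to (max-R)/max with max = 121:
C = (121-38)/121 = 83/121 = 0.68595… → 0.69
M = (121-121)/121 = 0/121 = 0 → 0.00
Y = (121-65)/121 = 56/121 = 0.46280… → 0.46
= CMYK(0.69, 0.00, 0.46, 0.53)


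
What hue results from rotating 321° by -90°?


New hue = (H + rotation) mod 360
New hue = (321 -90) mod 360
= 231 mod 360
= 231°


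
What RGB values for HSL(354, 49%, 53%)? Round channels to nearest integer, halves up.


H=354°, S=0.49, L=0.53
C = (1-|2L-1|)×S = (1-|0.06|)×0.49 = 0.4606
H' = H/60 = 354/60 ≈ 5.9000; X = C×(1-|H' mod 2 - 1|) = 0.04606
m = L - C/2 = 0.53 - 0.2303 = 0.2997
Sector ⌊H'⌋ = 5 → (R',G',B') = (0.4606, 0.0, 0.04606)
RGB = ((R'+m)×255, (G'+m)×255, (B'+m)×255) = (193.8765, 76.4235, 88.1688)
Round half up → RGB(194, 76, 88)


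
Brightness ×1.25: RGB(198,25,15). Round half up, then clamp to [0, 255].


Multiply each channel by 1.25, round half up, clamp to [0, 255]
R: 198×1.25 = 247.5 → round → 248
G: 25×1.25 = 31.25 → round → 31
B: 15×1.25 = 18.75 → round → 19
= RGB(248, 31, 19)


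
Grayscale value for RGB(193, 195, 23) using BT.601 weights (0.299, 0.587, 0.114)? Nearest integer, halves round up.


Gray = 0.299×R + 0.587×G + 0.114×B
Gray = 0.299×193 + 0.587×195 + 0.114×23
Gray = 57.707 + 114.465 + 2.622
Gray = 174.794 → round half up → 175
Gray = 175


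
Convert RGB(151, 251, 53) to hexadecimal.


R = 151 → 97 (hex)
G = 251 → FB (hex)
B = 53 → 35 (hex)
Hex = #97FB35


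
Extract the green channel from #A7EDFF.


Color: #A7EDFF
R = A7 = 167
G = ED = 237
B = FF = 255
Green = 237


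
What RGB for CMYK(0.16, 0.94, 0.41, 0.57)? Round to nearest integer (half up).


R = 255 × (1-C) × (1-K) = 255 × 0.84 × 0.43 = 92.106 → 92
G = 255 × (1-M) × (1-K) = 255 × 0.06 × 0.43 = 6.579 → 7
B = 255 × (1-Y) × (1-K) = 255 × 0.59 × 0.43 = 64.6935 → 65
= RGB(92, 7, 65)


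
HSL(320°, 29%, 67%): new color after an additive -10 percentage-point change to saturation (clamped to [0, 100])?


Original S = 29%
Adjustment = -10 percentage points
New S = 29 + (-10) = 19
Clamp to [0, 100] → 19
= HSL(320°, 19%, 67%)


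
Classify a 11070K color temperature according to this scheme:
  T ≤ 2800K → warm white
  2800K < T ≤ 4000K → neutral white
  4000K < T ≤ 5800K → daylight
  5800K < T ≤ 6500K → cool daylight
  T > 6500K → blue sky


Temperature: 11070K
11070K > 6500K → blue sky
Classification: blue sky


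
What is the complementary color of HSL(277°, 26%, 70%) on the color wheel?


Complement = opposite side of color wheel = hue + 180°
H' = (277 + 180) mod 360 = 97°
S and L unchanged.
= HSL(97°, 26%, 70%)


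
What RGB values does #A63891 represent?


A6 → 166 (R)
38 → 56 (G)
91 → 145 (B)
= RGB(166, 56, 145)


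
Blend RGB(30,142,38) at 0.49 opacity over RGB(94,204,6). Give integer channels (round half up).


C = α×F + (1-α)×B, with 1-α = 0.51
R: 0.49×30 + 0.51×94 = 14.70 + 47.94 = 62.64 → 63
G: 0.49×142 + 0.51×204 = 69.58 + 104.04 = 173.62 → 174
B: 0.49×38 + 0.51×6 = 18.62 + 3.06 = 21.68 → 22
= RGB(63, 174, 22)


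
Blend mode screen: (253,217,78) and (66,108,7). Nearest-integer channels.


Screen: C = 255 - (255-A)×(255-B)/255, rounded to nearest integer
R: 255 - (255-253)×(255-66)/255 = 255 - 378/255 ≈ 255 - 1.482 = 253.518 → 254
G: 255 - (255-217)×(255-108)/255 = 255 - 5586/255 ≈ 255 - 21.906 = 233.094 → 233
B: 255 - (255-78)×(255-7)/255 = 255 - 43896/255 ≈ 255 - 172.141 = 82.859 → 83
= RGB(254, 233, 83)


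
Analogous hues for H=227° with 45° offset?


Base hue: 227°
Left analog: (227 - 45) mod 360 = 182°
Right analog: (227 + 45) mod 360 = 272°
Analogous hues = 182° and 272°


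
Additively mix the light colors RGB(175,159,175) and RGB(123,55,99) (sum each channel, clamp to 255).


Additive: each channel = min(255, C₁+C₂)
R: 175+123 = 298 → 255
G: 159+55 = 214 → 214
B: 175+99 = 274 → 255
= RGB(255, 214, 255)


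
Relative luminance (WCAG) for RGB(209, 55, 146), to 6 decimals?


Linearize each channel (sRGB transfer function): c = v/255; c_lin = c/12.92 if c ≤ 0.04045, else ((c+0.055)/1.055)^2.4
  R: 209/255 ≈ 0.819608 > 0.04045 → ((0.819608+0.055)/1.055)^2.4 ≈ 0.637597
  G: 55/255 ≈ 0.215686 > 0.04045 → ((0.215686+0.055)/1.055)^2.4 ≈ 0.038204
  B: 146/255 ≈ 0.572549 > 0.04045 → ((0.572549+0.055)/1.055)^2.4 ≈ 0.287441
R_lin = 0.637597, G_lin = 0.038204, B_lin = 0.287441
L = 0.2126×R + 0.7152×G + 0.0722×B
L = 0.2126×0.637597 + 0.7152×0.038204 + 0.0722×0.287441
L ≈ 0.183630


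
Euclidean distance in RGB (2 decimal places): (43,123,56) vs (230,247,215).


d = √[(R₁-R₂)² + (G₁-G₂)² + (B₁-B₂)²]
d = √[(43-230)² + (123-247)² + (56-215)²]
d = √[34969 + 15376 + 25281]
d = √75626
d ≈ 275.00


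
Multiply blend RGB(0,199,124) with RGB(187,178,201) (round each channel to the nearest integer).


Multiply: C = A×B/255, rounded to nearest integer
R: 0×187/255 = 0/255 ≈ 0.000 → 0
G: 199×178/255 = 35422/255 ≈ 138.910 → 139
B: 124×201/255 = 24924/255 ≈ 97.741 → 98
= RGB(0, 139, 98)


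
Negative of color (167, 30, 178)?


Invert: (255-R, 255-G, 255-B)
R: 255-167 = 88
G: 255-30 = 225
B: 255-178 = 77
= RGB(88, 225, 77)


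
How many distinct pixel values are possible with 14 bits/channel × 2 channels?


Total bits = 14 bits/channel × 2 channels = 28 bits
Distinct pixel values = 2^28
= 268,435,456 pixel values


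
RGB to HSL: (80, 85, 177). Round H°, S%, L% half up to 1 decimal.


Normalize: R'=80/255≈0.3137, G'=85/255≈0.3333, B'=177/255≈0.6941
Max=177/255, Min=80/255, Δ=Max-Min=97/255
L = (Max+Min)/2 = (177+80)/510 = 257/510 = 0.50392… → L = 50.4%
L > 0.5 → S = Δ/(2-Max-Min) = 97/(510-177-80) = 97/253 = 0.38339… → S = 38.3%
(the 1/255 factors cancel in S and H, so raw channel differences can be used)
Max is B' → H = 60 × ((R-G)/Δ + 4) = 60 × ((80-85)/97 + 4)
  -5/97 + 4 = -0.0515… + 4 = 3.9484…
  H = 60 × 3.9484… = 236.907…° → H = 236.9°
= HSL(236.9°, 38.3%, 50.4%)


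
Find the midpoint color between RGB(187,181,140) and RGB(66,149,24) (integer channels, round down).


Midpoint: each channel = ⌊(C₁+C₂)/2⌋
R: ⌊(187+66)/2⌋ = 126
G: ⌊(181+149)/2⌋ = 165
B: ⌊(140+24)/2⌋ = 82
= RGB(126, 165, 82)


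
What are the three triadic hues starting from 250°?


Triadic: equally spaced at 120° intervals
H1 = 250°
H2 = (250 + 120) mod 360 = 10°
H3 = (250 + 240) mod 360 = 130°
Triadic = 250°, 10°, 130°


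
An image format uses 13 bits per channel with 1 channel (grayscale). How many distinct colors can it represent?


Total bits = 13 bits/channel × 1 channels = 13 bits
Distinct colors = 2^13
= 8,192 colors


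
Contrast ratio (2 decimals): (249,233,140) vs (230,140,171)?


Linearize each sRGB channel c=v/255: c/12.92 if c ≤ 0.04045 else ((c+0.055)/1.055)^2.4
L = 0.2126×R_lin + 0.7152×G_lin + 0.0722×B_lin
Color 1 (249,233,140):
  R=249: 249/255≈0.9765 > 0.04045 → ((0.9765+0.055)/1.055)^2.4 ≈ 0.94731
  G=233: 233/255≈0.9137 > 0.04045 → ((0.9137+0.055)/1.055)^2.4 ≈ 0.81485
  B=140: 140/255≈0.5490 > 0.04045 → ((0.5490+0.055)/1.055)^2.4 ≈ 0.26225
  L1 = 0.2126×0.94731 + 0.7152×0.81485 + 0.0722×0.26225 ≈ 0.80311
Color 2 (230,140,171):
  R=230: 230/255≈0.9020 > 0.04045 → ((0.9020+0.055)/1.055)^2.4 ≈ 0.79130
  G=140: 140/255≈0.5490 > 0.04045 → ((0.5490+0.055)/1.055)^2.4 ≈ 0.26225
  B=171: 171/255≈0.6706 > 0.04045 → ((0.6706+0.055)/1.055)^2.4 ≈ 0.40724
  L2 = 0.2126×0.79130 + 0.7152×0.26225 + 0.0722×0.40724 ≈ 0.38519
Lighter = 0.80311, Darker = 0.38519
Ratio = (L_lighter + 0.05) / (L_darker + 0.05)
Ratio = (0.80311 + 0.05) / (0.38519 + 0.05) = 0.85311 / 0.43519 ≈ 1.9603
Ratio ≈ 1.96:1


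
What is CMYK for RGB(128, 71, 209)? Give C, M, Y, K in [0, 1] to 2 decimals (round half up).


R'=128/255≈0.5020, G'=71/255≈0.2784, B'=209/255≈0.8196
K = 1 - max(R',G',B') = 1 - 209/255 = 46/255 = 0.18039… → 0.18
(1-R'-K)/(1-K) simplifies to (max-R)/max with max = 209:
C = (209-128)/209 = 81/209 = 0.38755… → 0.39
M = (209-71)/209 = 138/209 = 0.66028… → 0.66
Y = (209-209)/209 = 0/209 = 0 → 0.00
= CMYK(0.39, 0.66, 0.00, 0.18)


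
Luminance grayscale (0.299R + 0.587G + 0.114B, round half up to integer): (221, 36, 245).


Gray = 0.299×R + 0.587×G + 0.114×B
Gray = 0.299×221 + 0.587×36 + 0.114×245
Gray = 66.079 + 21.132 + 27.930
Gray = 115.141 → round half up → 115
Gray = 115


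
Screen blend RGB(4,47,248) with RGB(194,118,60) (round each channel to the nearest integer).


Screen: C = 255 - (255-A)×(255-B)/255, rounded to nearest integer
R: 255 - (255-4)×(255-194)/255 = 255 - 15311/255 ≈ 255 - 60.043 = 194.957 → 195
G: 255 - (255-47)×(255-118)/255 = 255 - 28496/255 ≈ 255 - 111.749 = 143.251 → 143
B: 255 - (255-248)×(255-60)/255 = 255 - 1365/255 ≈ 255 - 5.353 = 249.647 → 250
= RGB(195, 143, 250)


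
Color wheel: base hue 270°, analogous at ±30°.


Base hue: 270°
Left analog: (270 - 30) mod 360 = 240°
Right analog: (270 + 30) mod 360 = 300°
Analogous hues = 240° and 300°


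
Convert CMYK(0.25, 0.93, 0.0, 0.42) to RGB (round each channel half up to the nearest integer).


R = 255 × (1-C) × (1-K) = 255 × 0.75 × 0.58 = 110.925 → 111
G = 255 × (1-M) × (1-K) = 255 × 0.07 × 0.58 = 10.353 → 10
B = 255 × (1-Y) × (1-K) = 255 × 1.00 × 0.58 = 147.9 → 148
= RGB(111, 10, 148)


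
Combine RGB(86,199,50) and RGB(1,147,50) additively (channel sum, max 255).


Additive: each channel = min(255, C₁+C₂)
R: 86+1 = 87 → 87
G: 199+147 = 346 → 255
B: 50+50 = 100 → 100
= RGB(87, 255, 100)


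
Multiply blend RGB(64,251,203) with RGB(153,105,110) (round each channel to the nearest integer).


Multiply: C = A×B/255, rounded to nearest integer
R: 64×153/255 = 9792/255 ≈ 38.400 → 38
G: 251×105/255 = 26355/255 ≈ 103.353 → 103
B: 203×110/255 = 22330/255 ≈ 87.569 → 88
= RGB(38, 103, 88)


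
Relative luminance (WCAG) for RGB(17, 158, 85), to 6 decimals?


Linearize each channel (sRGB transfer function): c = v/255; c_lin = c/12.92 if c ≤ 0.04045, else ((c+0.055)/1.055)^2.4
  R: 17/255 ≈ 0.066667 > 0.04045 → ((0.066667+0.055)/1.055)^2.4 ≈ 0.005605
  G: 158/255 ≈ 0.619608 > 0.04045 → ((0.619608+0.055)/1.055)^2.4 ≈ 0.341914
  B: 85/255 ≈ 0.333333 > 0.04045 → ((0.333333+0.055)/1.055)^2.4 ≈ 0.090842
R_lin = 0.005605, G_lin = 0.341914, B_lin = 0.090842
L = 0.2126×R + 0.7152×G + 0.0722×B
L = 0.2126×0.005605 + 0.7152×0.341914 + 0.0722×0.090842
L ≈ 0.252288
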